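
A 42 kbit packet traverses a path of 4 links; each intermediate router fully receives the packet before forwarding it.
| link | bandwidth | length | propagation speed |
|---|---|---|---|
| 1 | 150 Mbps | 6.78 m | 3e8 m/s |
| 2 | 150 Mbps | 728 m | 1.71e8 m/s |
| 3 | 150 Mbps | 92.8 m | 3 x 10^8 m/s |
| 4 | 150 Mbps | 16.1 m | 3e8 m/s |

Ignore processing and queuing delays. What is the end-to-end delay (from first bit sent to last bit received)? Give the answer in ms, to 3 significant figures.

1.12 ms

L = 42000 bits.
Transmission delay per hop = L/R = 42000/150000000 = 0.28 ms; 4 hops → 1.12 ms.
Propagation delays (d/s per hop): 2.26e-05, 0.00425731, 0.000309333, 5.36667e-05 ms; sum = 0.00464291 ms.
End-to-end = 1.12 ms.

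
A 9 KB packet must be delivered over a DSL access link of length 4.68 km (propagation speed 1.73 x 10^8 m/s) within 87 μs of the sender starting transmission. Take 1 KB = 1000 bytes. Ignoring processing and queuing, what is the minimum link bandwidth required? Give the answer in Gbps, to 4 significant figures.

L = 72000 bits.
Propagation delay = 4680 / 173000000 = 27.052 μs.
Transmission budget = 87 − 27.052 = 59.948 μs.
R ≥ L / t_tx = 72000 bits / 5.9948e-05 s = 1.201 Gbps.

1.201 Gbps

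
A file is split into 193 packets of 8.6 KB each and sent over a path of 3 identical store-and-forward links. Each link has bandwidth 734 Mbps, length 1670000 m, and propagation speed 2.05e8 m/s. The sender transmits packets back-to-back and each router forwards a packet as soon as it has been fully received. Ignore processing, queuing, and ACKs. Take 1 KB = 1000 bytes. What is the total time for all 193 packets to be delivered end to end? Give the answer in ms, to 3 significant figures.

Per-hop transmission t_tx = L/R = 68800/734000000 = 0.093733 ms.
Per-hop propagation t_prop = 1670000/2.05e+08 = 8.14634 ms.
Pipeline fill: first packet needs 3·t_tx to clear all hops; remaining 192 packets each add one t_tx.
Total = (3+193-1)·t_tx + 3·t_prop = 195·0.093733 + 3·8.14634 = 42.7 ms.

42.7 ms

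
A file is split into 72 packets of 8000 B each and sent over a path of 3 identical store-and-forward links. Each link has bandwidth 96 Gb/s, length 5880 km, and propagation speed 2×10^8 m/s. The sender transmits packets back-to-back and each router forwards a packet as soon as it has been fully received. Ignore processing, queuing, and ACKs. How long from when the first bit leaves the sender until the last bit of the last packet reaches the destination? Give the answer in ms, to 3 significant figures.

88.2 ms

Per-hop transmission t_tx = L/R = 64000/96000000000 = 0.000666667 ms.
Per-hop propagation t_prop = 5880000/200000000 = 29.4 ms.
Pipeline fill: first packet needs 3·t_tx to clear all hops; remaining 71 packets each add one t_tx.
Total = (3+72-1)·t_tx + 3·t_prop = 74·0.000666667 + 3·29.4 = 88.2 ms.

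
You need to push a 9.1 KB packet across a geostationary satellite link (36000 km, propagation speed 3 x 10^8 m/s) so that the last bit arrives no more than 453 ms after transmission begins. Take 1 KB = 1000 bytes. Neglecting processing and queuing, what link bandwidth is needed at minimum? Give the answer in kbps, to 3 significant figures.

219 kbps

L = 72800 bits.
Propagation delay = 36000000 / 300000000 = 120 ms.
Transmission budget = 453 − 120 = 333 ms.
R ≥ L / t_tx = 72800 bits / 0.333 s = 219 kbps.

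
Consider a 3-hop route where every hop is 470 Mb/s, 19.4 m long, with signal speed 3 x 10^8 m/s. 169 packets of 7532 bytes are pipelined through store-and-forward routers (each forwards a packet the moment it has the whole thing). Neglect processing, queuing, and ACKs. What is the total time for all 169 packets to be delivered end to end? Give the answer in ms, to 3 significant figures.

Per-hop transmission t_tx = L/R = 60256/470000000 = 0.128204 ms.
Per-hop propagation t_prop = 19.4/300000000 = 6.46667e-05 ms.
Pipeline fill: first packet needs 3·t_tx to clear all hops; remaining 168 packets each add one t_tx.
Total = (3+169-1)·t_tx + 3·t_prop = 171·0.128204 + 3·6.46667e-05 = 21.9 ms.

21.9 ms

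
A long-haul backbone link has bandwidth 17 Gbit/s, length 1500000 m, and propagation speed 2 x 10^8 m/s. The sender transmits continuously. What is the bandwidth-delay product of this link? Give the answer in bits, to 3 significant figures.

Propagation delay = 1500000 / 200000000 = 0.0075 s.
BDP = R × t_prop = 17000000000 × 0.0075 = 127500000 bits.

128000000 bits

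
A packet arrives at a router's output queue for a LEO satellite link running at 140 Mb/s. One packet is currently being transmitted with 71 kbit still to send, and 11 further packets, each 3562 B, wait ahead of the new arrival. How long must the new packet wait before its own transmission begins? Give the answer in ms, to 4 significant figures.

2.746 ms

Each queued packet: L/R = 28496/140000000 = 0.203543 ms.
11 queued → 2.23897 ms.
Plus remaining 71000 bits of current packet: 0.507143 ms.
Queuing delay = 2.746 ms.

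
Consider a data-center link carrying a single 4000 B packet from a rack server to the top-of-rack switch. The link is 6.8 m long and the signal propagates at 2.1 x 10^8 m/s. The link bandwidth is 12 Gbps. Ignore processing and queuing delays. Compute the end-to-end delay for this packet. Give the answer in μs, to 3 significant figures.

L = 4000 × 8 = 32000 bits.
Transmission delay = L/R = 32000 / 12000000000 = 2.66667 μs.
Propagation delay = d/s = 6.8 m / 210000000 m/s = 0.032381 μs.
Total = 2.70 μs.

2.70 μs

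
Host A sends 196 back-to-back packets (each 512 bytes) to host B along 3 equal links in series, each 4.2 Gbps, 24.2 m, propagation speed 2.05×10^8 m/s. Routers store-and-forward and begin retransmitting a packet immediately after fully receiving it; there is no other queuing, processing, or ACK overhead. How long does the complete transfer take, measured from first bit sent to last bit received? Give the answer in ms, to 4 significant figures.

0.1935 ms

Per-hop transmission t_tx = L/R = 4096/4200000000 = 0.000975238 ms.
Per-hop propagation t_prop = 24.2/2.05e+08 = 0.000118049 ms.
Pipeline fill: first packet needs 3·t_tx to clear all hops; remaining 195 packets each add one t_tx.
Total = (3+196-1)·t_tx + 3·t_prop = 198·0.000975238 + 3·0.000118049 = 0.1935 ms.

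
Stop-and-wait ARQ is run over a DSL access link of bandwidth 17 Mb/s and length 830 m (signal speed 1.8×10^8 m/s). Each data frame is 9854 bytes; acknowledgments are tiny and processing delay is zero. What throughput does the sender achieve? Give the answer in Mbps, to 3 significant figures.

17.0 Mbps

t_tx = L/R = 78832/17000000 = 0.00463718 s.
t_prop = 830/180000000 = 4.61111e-06 s; RTT = 9.22222e-06 s.
Cycle = t_tx + RTT = 0.0046464 s.
Throughput = L / cycle = 78832 / 0.0046464 = 17.0 Mbps.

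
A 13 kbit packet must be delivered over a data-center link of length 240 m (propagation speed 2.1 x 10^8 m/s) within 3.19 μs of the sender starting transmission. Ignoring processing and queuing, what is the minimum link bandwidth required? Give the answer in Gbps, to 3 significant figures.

6.35 Gbps

Propagation delay = 240 / 210000000 = 1.14286 μs.
Transmission budget = 3.19 − 1.14286 = 2.04714 μs.
R ≥ L / t_tx = 13000 bits / 2.04714e-06 s = 6.35 Gbps.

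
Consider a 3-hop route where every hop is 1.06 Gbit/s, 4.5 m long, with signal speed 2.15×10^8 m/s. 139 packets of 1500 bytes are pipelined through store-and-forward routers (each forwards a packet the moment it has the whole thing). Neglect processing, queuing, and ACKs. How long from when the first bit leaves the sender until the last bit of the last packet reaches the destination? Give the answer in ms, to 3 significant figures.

1.60 ms

Per-hop transmission t_tx = L/R = 12000/1060000000 = 0.0113208 ms.
Per-hop propagation t_prop = 4.5/215000000 = 2.09302e-05 ms.
Pipeline fill: first packet needs 3·t_tx to clear all hops; remaining 138 packets each add one t_tx.
Total = (3+139-1)·t_tx + 3·t_prop = 141·0.0113208 + 3·2.09302e-05 = 1.60 ms.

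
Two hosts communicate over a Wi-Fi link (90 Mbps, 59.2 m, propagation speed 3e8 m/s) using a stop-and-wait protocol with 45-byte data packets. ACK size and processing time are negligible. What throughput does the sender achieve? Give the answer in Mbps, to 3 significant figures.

81.9 Mbps

t_tx = L/R = 360/90000000 = 4e-06 s.
t_prop = 59.2/300000000 = 1.97333e-07 s; RTT = 3.94667e-07 s.
Cycle = t_tx + RTT = 4.39467e-06 s.
Throughput = L / cycle = 360 / 4.39467e-06 = 81.9 Mbps.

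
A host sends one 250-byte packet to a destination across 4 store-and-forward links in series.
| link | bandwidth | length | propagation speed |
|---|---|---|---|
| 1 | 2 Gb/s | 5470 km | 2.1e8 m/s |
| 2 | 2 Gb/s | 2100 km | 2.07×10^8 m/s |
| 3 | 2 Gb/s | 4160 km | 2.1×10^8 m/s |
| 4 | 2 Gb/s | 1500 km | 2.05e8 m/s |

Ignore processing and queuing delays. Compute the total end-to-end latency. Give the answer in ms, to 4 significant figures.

L = 250 × 8 = 2000 bits.
Transmission delay per hop = L/R = 2000/2000000000 = 0.001 ms; 4 hops → 0.004 ms.
Propagation delays (d/s per hop): 26.0476, 10.1449, 19.8095, 7.31707 ms; sum = 63.3191 ms.
End-to-end = 63.32 ms.

63.32 ms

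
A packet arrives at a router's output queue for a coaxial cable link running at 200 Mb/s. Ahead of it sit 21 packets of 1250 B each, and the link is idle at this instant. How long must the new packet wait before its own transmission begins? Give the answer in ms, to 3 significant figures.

1.05 ms

Each queued packet: L/R = 10000/200000000 = 0.05 ms.
21 queued → 1.05 ms.
Queuing delay = 1.05 ms.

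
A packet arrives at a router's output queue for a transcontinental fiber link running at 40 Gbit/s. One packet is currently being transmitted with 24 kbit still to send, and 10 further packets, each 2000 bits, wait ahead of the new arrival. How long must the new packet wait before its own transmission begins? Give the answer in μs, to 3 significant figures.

1.10 μs

Each queued packet: L/R = 2000/40000000000 = 0.05 μs.
10 queued → 0.5 μs.
Plus remaining 24000 bits of current packet: 0.6 μs.
Queuing delay = 1.10 μs.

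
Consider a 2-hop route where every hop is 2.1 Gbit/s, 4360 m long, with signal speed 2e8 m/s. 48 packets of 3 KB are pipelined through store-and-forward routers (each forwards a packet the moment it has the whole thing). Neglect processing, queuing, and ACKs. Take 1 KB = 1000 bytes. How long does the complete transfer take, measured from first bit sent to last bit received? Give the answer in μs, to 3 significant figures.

604 μs

Per-hop transmission t_tx = L/R = 24000/2100000000 = 11.4286 μs.
Per-hop propagation t_prop = 4360/200000000 = 21.8 μs.
Pipeline fill: first packet needs 2·t_tx to clear all hops; remaining 47 packets each add one t_tx.
Total = (2+48-1)·t_tx + 2·t_prop = 49·11.4286 + 2·21.8 = 604 μs.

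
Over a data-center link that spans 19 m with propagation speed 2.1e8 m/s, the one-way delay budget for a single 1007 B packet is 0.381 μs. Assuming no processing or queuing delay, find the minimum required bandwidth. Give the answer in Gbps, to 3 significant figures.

27.7 Gbps

L = 8056 bits.
Propagation delay = 19 / 210000000 = 0.0904762 μs.
Transmission budget = 0.381 − 0.0904762 = 0.290524 μs.
R ≥ L / t_tx = 8056 bits / 2.90524e-07 s = 27.7 Gbps.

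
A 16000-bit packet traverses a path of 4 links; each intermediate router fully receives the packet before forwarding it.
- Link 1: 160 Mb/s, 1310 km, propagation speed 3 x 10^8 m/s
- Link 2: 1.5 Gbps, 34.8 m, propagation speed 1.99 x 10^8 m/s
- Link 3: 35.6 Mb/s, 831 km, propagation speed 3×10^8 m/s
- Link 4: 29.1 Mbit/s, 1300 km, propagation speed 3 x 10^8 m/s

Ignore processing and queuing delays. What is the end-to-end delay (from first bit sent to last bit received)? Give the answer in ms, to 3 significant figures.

Transmission delays (L/R per hop): 0.1, 0.0106667, 0.449438, 0.549828 ms; sum = 1.10993 ms.
Propagation delays (d/s per hop): 4.36667, 0.000174874, 2.77, 4.33333 ms; sum = 11.4702 ms.
End-to-end = 12.6 ms.

12.6 ms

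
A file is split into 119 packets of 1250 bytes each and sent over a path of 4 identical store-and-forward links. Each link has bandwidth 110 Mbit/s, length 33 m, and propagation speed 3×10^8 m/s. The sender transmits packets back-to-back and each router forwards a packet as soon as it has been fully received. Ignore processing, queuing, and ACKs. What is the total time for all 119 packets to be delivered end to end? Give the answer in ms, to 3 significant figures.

Per-hop transmission t_tx = L/R = 10000/110000000 = 0.0909091 ms.
Per-hop propagation t_prop = 33/300000000 = 0.00011 ms.
Pipeline fill: first packet needs 4·t_tx to clear all hops; remaining 118 packets each add one t_tx.
Total = (4+119-1)·t_tx + 4·t_prop = 122·0.0909091 + 4·0.00011 = 11.1 ms.

11.1 ms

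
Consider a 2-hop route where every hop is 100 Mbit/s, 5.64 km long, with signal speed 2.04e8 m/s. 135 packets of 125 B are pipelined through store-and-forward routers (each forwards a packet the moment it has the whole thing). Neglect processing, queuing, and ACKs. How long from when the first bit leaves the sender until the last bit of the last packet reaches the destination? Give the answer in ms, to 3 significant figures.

1.42 ms

Per-hop transmission t_tx = L/R = 1000/100000000 = 0.01 ms.
Per-hop propagation t_prop = 5640/204000000 = 0.0276471 ms.
Pipeline fill: first packet needs 2·t_tx to clear all hops; remaining 134 packets each add one t_tx.
Total = (2+135-1)·t_tx + 2·t_prop = 136·0.01 + 2·0.0276471 = 1.42 ms.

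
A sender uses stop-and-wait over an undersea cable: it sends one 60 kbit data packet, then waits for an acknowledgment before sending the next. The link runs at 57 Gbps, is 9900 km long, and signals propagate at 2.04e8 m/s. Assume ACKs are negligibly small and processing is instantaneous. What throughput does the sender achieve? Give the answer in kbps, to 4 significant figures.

618.2 kbps

t_tx = L/R = 60000/57000000000 = 1.05263e-06 s.
t_prop = 9900000/204000000 = 0.0485294 s; RTT = 0.0970588 s.
Cycle = t_tx + RTT = 0.0970599 s.
Throughput = L / cycle = 60000 / 0.0970599 = 618.2 kbps.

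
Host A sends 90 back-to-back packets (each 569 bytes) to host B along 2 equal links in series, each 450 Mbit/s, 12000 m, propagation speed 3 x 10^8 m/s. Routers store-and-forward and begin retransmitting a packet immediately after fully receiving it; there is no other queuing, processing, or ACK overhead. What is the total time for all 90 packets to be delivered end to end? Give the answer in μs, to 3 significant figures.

Per-hop transmission t_tx = L/R = 4552/450000000 = 10.1156 μs.
Per-hop propagation t_prop = 12000/300000000 = 40 μs.
Pipeline fill: first packet needs 2·t_tx to clear all hops; remaining 89 packets each add one t_tx.
Total = (2+90-1)·t_tx + 2·t_prop = 91·10.1156 + 2·40 = 1000 μs.

1000 μs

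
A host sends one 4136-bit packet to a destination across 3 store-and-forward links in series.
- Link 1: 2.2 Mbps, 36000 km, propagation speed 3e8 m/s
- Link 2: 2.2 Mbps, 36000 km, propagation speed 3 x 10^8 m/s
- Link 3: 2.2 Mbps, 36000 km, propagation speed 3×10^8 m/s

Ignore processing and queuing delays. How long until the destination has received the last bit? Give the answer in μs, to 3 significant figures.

Transmission delay per hop = L/R = 4136/2200000 = 1880 μs; 3 hops → 5640 μs.
Propagation delays (d/s per hop): 120000, 120000, 120000 μs; sum = 360000 μs.
End-to-end = 366000 μs.

366000 μs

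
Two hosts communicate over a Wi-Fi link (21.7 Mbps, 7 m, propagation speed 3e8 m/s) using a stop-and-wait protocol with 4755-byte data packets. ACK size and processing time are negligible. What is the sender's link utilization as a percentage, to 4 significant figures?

100.0 %

t_tx = L/R = 38040/21700000 = 0.001753 s.
t_prop = 7/300000000 = 2.33333e-08 s; RTT = 4.66667e-08 s.
Cycle = t_tx + RTT = 0.00175304 s.
Utilization = t_tx / cycle = 0.001753/0.00175304 = 100.0 %.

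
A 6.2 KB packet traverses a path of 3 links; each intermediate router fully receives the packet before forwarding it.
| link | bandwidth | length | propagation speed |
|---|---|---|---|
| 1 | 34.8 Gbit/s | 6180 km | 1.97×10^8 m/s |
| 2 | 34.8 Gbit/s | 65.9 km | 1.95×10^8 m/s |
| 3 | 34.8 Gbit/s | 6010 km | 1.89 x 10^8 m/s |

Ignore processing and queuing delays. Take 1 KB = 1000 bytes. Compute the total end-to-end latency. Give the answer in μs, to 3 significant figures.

63500 μs

L = 49600 bits.
Transmission delay per hop = L/R = 49600/34800000000 = 1.42529 μs; 3 hops → 4.27586 μs.
Propagation delays (d/s per hop): 31370.6, 337.949, 31798.9 μs; sum = 63507.4 μs.
End-to-end = 63500 μs.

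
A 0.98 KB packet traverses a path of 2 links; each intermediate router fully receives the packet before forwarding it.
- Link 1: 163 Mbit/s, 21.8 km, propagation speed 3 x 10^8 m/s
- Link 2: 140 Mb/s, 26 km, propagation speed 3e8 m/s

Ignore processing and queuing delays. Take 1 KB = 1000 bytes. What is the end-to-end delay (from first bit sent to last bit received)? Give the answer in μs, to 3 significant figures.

L = 7840 bits.
Transmission delays (L/R per hop): 48.0982, 56 μs; sum = 104.098 μs.
Propagation delays (d/s per hop): 72.6667, 86.6667 μs; sum = 159.333 μs.
End-to-end = 263 μs.

263 μs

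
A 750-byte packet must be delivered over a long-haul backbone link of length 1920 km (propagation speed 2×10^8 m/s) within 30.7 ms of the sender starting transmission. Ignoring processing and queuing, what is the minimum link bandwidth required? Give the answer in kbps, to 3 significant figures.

284 kbps

L = 6000 bits.
Propagation delay = 1920000 / 200000000 = 9.6 ms.
Transmission budget = 30.7 − 9.6 = 21.1 ms.
R ≥ L / t_tx = 6000 bits / 0.0211 s = 284 kbps.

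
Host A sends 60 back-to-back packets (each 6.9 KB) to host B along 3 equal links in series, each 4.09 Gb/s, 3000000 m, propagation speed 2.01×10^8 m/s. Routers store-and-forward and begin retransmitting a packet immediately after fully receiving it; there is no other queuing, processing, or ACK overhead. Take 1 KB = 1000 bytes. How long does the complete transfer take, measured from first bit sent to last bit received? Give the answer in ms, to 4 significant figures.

45.61 ms

Per-hop transmission t_tx = L/R = 55200/4090000000 = 0.0134963 ms.
Per-hop propagation t_prop = 3000000/2.01e+08 = 14.9254 ms.
Pipeline fill: first packet needs 3·t_tx to clear all hops; remaining 59 packets each add one t_tx.
Total = (3+60-1)·t_tx + 3·t_prop = 62·0.0134963 + 3·14.9254 = 45.61 ms.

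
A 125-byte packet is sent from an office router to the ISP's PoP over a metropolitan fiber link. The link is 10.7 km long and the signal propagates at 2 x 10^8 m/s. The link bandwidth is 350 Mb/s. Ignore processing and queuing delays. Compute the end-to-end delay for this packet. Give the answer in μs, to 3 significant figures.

56.4 μs

L = 125 × 8 = 1000 bits.
Transmission delay = L/R = 1000 / 350000000 = 2.85714 μs.
Propagation delay = d/s = 10700 m / 200000000 m/s = 53.5 μs.
Total = 56.4 μs.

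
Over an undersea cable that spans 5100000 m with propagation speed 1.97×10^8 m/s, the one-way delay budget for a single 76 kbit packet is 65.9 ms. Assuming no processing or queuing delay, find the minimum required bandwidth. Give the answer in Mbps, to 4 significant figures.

1.899 Mbps

Propagation delay = 5100000 / 197000000 = 25.8883 ms.
Transmission budget = 65.9 − 25.8883 = 40.0117 ms.
R ≥ L / t_tx = 76000 bits / 0.0400117 s = 1.899 Mbps.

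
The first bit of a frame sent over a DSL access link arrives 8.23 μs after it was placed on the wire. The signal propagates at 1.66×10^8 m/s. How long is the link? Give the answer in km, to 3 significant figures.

1.37 km

d = s × t_prop = 166000000 × 8.23e-06 = 1.37 km.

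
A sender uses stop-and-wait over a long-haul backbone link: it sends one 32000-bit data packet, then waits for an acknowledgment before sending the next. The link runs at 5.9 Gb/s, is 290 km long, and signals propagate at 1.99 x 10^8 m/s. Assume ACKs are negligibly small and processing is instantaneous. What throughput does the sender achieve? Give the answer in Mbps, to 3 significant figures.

11.0 Mbps

t_tx = L/R = 32000/5900000000 = 5.42373e-06 s.
t_prop = 290000/199000000 = 0.00145729 s; RTT = 0.00291457 s.
Cycle = t_tx + RTT = 0.00292 s.
Throughput = L / cycle = 32000 / 0.00292 = 11.0 Mbps.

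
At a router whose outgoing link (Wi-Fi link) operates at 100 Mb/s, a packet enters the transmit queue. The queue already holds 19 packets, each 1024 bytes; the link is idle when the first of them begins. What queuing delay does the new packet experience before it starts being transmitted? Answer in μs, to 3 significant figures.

Each queued packet: L/R = 8192/100000000 = 81.92 μs.
19 queued → 1556.48 μs.
Queuing delay = 1560 μs.

1560 μs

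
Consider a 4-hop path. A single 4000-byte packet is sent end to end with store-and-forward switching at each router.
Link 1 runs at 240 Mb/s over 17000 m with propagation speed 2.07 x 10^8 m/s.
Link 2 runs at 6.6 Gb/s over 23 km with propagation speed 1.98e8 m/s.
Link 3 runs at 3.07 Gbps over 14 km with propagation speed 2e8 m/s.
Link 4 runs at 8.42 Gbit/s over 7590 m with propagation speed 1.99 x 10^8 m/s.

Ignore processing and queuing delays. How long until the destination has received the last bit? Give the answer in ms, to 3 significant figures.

0.459 ms

L = 4000 × 8 = 32000 bits.
Transmission delays (L/R per hop): 0.133333, 0.00484848, 0.0104235, 0.00380048 ms; sum = 0.152406 ms.
Propagation delays (d/s per hop): 0.0821256, 0.116162, 0.07, 0.0381407 ms; sum = 0.306428 ms.
End-to-end = 0.459 ms.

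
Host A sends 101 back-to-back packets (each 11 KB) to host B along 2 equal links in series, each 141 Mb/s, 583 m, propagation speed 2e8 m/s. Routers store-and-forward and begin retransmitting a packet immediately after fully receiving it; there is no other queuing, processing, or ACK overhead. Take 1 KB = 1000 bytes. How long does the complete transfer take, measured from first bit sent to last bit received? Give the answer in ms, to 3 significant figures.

Per-hop transmission t_tx = L/R = 88000/141000000 = 0.624113 ms.
Per-hop propagation t_prop = 583/200000000 = 0.002915 ms.
Pipeline fill: first packet needs 2·t_tx to clear all hops; remaining 100 packets each add one t_tx.
Total = (2+101-1)·t_tx + 2·t_prop = 102·0.624113 + 2·0.002915 = 63.7 ms.

63.7 ms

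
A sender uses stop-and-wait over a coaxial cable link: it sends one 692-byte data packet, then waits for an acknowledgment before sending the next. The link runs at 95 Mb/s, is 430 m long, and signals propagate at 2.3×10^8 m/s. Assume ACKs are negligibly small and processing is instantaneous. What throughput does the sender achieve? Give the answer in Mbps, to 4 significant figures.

89.27 Mbps

t_tx = L/R = 5536/95000000 = 5.82737e-05 s.
t_prop = 430/2.3e+08 = 1.86957e-06 s; RTT = 3.73913e-06 s.
Cycle = t_tx + RTT = 6.20128e-05 s.
Throughput = L / cycle = 5536 / 6.20128e-05 = 89.27 Mbps.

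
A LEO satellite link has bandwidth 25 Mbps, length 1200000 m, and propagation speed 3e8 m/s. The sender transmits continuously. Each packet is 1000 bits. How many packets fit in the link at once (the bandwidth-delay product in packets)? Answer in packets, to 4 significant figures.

100.0 packets

Propagation delay = 1200000 / 300000000 = 0.004 s.
BDP = R × t_prop = 25000000 × 0.004 = 100000 bits.
In packets of 1000 bits: 100.0 packets.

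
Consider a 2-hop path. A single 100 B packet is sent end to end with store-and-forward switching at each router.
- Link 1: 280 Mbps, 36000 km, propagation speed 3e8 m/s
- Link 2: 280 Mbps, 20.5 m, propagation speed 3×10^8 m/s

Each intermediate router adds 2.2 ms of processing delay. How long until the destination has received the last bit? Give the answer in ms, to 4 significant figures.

L = 100 × 8 = 800 bits.
Transmission delay per hop = L/R = 800/280000000 = 0.00285714 ms; 2 hops → 0.00571429 ms.
Propagation delays (d/s per hop): 120, 6.83333e-05 ms; sum = 120 ms.
Processing at 1 router(s): 1 × 2.2 ms = 2.2 ms.
End-to-end = 122.2 ms.

122.2 ms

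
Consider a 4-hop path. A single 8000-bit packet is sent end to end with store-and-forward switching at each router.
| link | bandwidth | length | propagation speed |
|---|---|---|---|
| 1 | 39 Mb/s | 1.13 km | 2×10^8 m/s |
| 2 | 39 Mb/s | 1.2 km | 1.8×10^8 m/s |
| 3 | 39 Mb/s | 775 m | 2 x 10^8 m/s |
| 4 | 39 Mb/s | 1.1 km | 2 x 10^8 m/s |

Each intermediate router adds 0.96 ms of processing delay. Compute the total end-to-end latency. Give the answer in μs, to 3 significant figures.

Transmission delay per hop = L/R = 8000/39000000 = 205.128 μs; 4 hops → 820.513 μs.
Propagation delays (d/s per hop): 5.65, 6.66667, 3.875, 5.5 μs; sum = 21.6917 μs.
Processing at 3 router(s): 3 × 0.96 ms = 2880 μs.
End-to-end = 3720 μs.

3720 μs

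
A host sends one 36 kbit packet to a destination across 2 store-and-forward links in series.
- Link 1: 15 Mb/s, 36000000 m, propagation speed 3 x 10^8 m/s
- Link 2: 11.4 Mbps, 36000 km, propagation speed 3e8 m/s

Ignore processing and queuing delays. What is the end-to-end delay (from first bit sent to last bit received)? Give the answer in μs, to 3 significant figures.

L = 36000 bits.
Transmission delays (L/R per hop): 2400, 3157.89 μs; sum = 5557.89 μs.
Propagation delays (d/s per hop): 120000, 120000 μs; sum = 240000 μs.
End-to-end = 246000 μs.

246000 μs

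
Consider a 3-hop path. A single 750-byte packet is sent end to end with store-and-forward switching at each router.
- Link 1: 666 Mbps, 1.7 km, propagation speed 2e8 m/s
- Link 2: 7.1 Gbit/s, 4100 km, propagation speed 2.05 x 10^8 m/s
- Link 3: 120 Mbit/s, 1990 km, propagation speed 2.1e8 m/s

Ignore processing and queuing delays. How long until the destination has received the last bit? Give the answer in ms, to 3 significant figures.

L = 750 × 8 = 6000 bits.
Transmission delays (L/R per hop): 0.00900901, 0.00084507, 0.05 ms; sum = 0.0598541 ms.
Propagation delays (d/s per hop): 0.0085, 20, 9.47619 ms; sum = 29.4847 ms.
End-to-end = 29.5 ms.

29.5 ms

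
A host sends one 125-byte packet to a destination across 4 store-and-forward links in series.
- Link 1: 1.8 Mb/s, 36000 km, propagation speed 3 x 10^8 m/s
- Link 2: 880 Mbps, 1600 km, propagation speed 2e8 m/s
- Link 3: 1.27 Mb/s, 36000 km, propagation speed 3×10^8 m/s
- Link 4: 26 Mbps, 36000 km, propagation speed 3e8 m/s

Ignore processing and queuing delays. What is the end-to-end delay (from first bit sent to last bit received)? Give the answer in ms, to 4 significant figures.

369.4 ms

L = 125 × 8 = 1000 bits.
Transmission delays (L/R per hop): 0.555556, 0.00113636, 0.787402, 0.0384615 ms; sum = 1.38256 ms.
Propagation delays (d/s per hop): 120, 8, 120, 120 ms; sum = 368 ms.
End-to-end = 369.4 ms.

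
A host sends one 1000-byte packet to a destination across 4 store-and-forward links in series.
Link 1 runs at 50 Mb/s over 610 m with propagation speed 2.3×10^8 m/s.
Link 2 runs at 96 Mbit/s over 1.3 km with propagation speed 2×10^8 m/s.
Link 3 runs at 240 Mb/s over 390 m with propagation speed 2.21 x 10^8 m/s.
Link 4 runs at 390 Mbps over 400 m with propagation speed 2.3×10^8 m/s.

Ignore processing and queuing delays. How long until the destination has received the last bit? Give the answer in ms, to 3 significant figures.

0.310 ms

L = 1000 × 8 = 8000 bits.
Transmission delays (L/R per hop): 0.16, 0.0833333, 0.0333333, 0.0205128 ms; sum = 0.297179 ms.
Propagation delays (d/s per hop): 0.00265217, 0.0065, 0.00176471, 0.00173913 ms; sum = 0.012656 ms.
End-to-end = 0.310 ms.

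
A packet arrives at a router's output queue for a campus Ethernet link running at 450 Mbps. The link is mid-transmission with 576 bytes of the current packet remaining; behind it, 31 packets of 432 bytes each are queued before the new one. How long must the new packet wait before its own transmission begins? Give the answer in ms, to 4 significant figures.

Each queued packet: L/R = 3456/450000000 = 0.00768 ms.
31 queued → 0.23808 ms.
Plus remaining 4608 bits of current packet: 0.01024 ms.
Queuing delay = 0.2483 ms.

0.2483 ms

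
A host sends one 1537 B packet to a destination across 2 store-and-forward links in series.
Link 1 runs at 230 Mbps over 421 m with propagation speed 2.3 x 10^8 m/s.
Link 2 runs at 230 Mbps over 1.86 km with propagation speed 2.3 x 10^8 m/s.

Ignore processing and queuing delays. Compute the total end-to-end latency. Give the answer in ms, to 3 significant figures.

L = 1537 × 8 = 12296 bits.
Transmission delay per hop = L/R = 12296/230000000 = 0.0534609 ms; 2 hops → 0.106922 ms.
Propagation delays (d/s per hop): 0.00183043, 0.00808696 ms; sum = 0.00991739 ms.
End-to-end = 0.117 ms.

0.117 ms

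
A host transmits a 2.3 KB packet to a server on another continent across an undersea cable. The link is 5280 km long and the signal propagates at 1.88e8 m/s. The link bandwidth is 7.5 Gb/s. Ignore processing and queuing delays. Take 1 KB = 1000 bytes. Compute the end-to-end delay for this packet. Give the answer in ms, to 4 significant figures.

28.09 ms

L = 18400 bits.
Transmission delay = L/R = 18400 / 7500000000 = 0.00245333 ms.
Propagation delay = d/s = 5280000 m / 188000000 m/s = 28.0851 ms.
Total = 28.09 ms.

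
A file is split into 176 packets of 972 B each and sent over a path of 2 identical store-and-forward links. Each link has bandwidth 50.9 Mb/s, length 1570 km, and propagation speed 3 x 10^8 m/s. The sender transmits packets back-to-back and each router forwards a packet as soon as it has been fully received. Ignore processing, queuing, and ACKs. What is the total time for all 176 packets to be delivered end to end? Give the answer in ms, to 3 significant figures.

37.5 ms

Per-hop transmission t_tx = L/R = 7776/50900000 = 0.15277 ms.
Per-hop propagation t_prop = 1570000/300000000 = 5.23333 ms.
Pipeline fill: first packet needs 2·t_tx to clear all hops; remaining 175 packets each add one t_tx.
Total = (2+176-1)·t_tx + 2·t_prop = 177·0.15277 + 2·5.23333 = 37.5 ms.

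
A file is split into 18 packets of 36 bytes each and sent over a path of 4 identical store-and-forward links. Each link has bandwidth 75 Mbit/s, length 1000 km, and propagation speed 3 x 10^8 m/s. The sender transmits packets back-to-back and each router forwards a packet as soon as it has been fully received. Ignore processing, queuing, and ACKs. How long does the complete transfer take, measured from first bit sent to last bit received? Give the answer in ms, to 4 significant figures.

Per-hop transmission t_tx = L/R = 288/75000000 = 0.00384 ms.
Per-hop propagation t_prop = 1000000/300000000 = 3.33333 ms.
Pipeline fill: first packet needs 4·t_tx to clear all hops; remaining 17 packets each add one t_tx.
Total = (4+18-1)·t_tx + 4·t_prop = 21·0.00384 + 4·3.33333 = 13.41 ms.

13.41 ms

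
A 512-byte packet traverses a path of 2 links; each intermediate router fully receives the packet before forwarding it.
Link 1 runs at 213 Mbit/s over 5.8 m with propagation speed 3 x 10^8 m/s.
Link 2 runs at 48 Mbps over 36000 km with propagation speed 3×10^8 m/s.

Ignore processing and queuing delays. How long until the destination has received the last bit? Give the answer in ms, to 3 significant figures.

120 ms

L = 512 × 8 = 4096 bits.
Transmission delays (L/R per hop): 0.01923, 0.0853333 ms; sum = 0.104563 ms.
Propagation delays (d/s per hop): 1.93333e-05, 120 ms; sum = 120 ms.
End-to-end = 120 ms.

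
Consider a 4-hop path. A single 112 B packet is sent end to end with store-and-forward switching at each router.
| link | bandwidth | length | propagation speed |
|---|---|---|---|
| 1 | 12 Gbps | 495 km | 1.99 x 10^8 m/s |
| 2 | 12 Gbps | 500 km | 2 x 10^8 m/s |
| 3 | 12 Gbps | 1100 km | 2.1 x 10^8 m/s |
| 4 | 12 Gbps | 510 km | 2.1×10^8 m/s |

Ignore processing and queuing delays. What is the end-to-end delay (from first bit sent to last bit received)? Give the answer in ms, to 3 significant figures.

L = 112 × 8 = 896 bits.
Transmission delay per hop = L/R = 896/12000000000 = 7.46667e-05 ms; 4 hops → 0.000298667 ms.
Propagation delays (d/s per hop): 2.48744, 2.5, 5.2381, 2.42857 ms; sum = 12.6541 ms.
End-to-end = 12.7 ms.

12.7 ms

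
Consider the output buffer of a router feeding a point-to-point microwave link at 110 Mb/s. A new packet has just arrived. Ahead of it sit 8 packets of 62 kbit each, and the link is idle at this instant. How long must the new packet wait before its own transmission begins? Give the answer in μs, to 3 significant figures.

Each queued packet: L/R = 62000/110000000 = 563.636 μs.
8 queued → 4509.09 μs.
Queuing delay = 4510 μs.

4510 μs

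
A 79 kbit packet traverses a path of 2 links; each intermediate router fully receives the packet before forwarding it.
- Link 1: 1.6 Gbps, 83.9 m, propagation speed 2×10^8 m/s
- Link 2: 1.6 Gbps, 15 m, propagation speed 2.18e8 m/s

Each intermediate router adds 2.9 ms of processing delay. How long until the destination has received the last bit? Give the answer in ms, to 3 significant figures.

L = 79000 bits.
Transmission delay per hop = L/R = 79000/1600000000 = 0.049375 ms; 2 hops → 0.09875 ms.
Propagation delays (d/s per hop): 0.0004195, 6.88073e-05 ms; sum = 0.000488307 ms.
Processing at 1 router(s): 1 × 2.9 ms = 2.9 ms.
End-to-end = 3.00 ms.

3.00 ms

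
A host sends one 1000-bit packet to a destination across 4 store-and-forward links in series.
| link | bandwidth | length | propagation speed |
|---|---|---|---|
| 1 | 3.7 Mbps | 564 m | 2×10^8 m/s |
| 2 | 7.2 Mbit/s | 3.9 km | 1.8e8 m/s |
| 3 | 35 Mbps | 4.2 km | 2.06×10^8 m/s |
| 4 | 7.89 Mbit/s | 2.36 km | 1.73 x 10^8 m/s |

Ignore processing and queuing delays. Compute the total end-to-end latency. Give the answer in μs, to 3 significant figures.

Transmission delays (L/R per hop): 270.27, 138.889, 28.5714, 126.743 μs; sum = 564.473 μs.
Propagation delays (d/s per hop): 2.82, 21.6667, 20.3883, 13.6416 μs; sum = 58.5166 μs.
End-to-end = 623 μs.

623 μs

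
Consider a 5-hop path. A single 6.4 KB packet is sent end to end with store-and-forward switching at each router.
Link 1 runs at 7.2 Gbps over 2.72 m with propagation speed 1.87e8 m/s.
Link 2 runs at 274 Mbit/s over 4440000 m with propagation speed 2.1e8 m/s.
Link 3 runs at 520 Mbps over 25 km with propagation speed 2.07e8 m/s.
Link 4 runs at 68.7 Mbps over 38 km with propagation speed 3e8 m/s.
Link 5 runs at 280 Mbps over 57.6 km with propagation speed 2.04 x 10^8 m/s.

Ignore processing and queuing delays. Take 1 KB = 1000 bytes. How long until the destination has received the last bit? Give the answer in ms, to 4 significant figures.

L = 51200 bits.
Transmission delays (L/R per hop): 0.00711111, 0.186861, 0.0984615, 0.745269, 0.182857 ms; sum = 1.22056 ms.
Propagation delays (d/s per hop): 1.45455e-05, 21.1429, 0.120773, 0.126667, 0.282353 ms; sum = 21.6727 ms.
End-to-end = 22.89 ms.

22.89 ms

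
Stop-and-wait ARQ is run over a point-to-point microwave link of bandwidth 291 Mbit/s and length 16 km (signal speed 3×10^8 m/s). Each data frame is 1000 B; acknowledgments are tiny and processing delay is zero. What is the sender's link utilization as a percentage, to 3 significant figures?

t_tx = L/R = 8000/291000000 = 2.74914e-05 s.
t_prop = 16000/300000000 = 5.33333e-05 s; RTT = 0.000106667 s.
Cycle = t_tx + RTT = 0.000134158 s.
Utilization = t_tx / cycle = 2.74914e-05/0.000134158 = 20.5 %.

20.5 %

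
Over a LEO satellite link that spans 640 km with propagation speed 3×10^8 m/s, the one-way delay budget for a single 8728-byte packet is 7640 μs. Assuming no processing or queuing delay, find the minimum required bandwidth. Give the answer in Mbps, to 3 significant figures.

12.7 Mbps

L = 69824 bits.
Propagation delay = 640000 / 300000000 = 2133.33 μs.
Transmission budget = 7640 − 2133.33 = 5506.67 μs.
R ≥ L / t_tx = 69824 bits / 0.00550667 s = 12.7 Mbps.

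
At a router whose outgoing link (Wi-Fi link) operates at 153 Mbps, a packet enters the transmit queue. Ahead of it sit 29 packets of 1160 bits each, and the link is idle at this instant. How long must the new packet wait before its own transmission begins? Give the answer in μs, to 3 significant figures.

220 μs

Each queued packet: L/R = 1160/153000000 = 7.5817 μs.
29 queued → 219.869 μs.
Queuing delay = 220 μs.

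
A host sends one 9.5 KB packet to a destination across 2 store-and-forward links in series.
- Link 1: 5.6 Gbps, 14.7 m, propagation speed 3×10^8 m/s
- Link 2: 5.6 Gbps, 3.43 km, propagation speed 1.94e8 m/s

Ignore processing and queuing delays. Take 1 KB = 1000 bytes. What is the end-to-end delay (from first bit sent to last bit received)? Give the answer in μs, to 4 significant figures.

44.87 μs

L = 76000 bits.
Transmission delay per hop = L/R = 76000/5600000000 = 13.5714 μs; 2 hops → 27.1429 μs.
Propagation delays (d/s per hop): 0.049, 17.6804 μs; sum = 17.7294 μs.
End-to-end = 44.87 μs.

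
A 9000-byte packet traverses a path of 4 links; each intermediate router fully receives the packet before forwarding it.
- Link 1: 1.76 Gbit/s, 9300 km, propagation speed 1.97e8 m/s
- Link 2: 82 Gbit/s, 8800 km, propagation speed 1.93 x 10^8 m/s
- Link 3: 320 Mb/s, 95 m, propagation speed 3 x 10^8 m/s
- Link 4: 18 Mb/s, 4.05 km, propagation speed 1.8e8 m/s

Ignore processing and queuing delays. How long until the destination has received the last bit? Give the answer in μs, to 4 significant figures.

97090 μs

L = 9000 × 8 = 72000 bits.
Transmission delays (L/R per hop): 40.9091, 0.878049, 225, 4000 μs; sum = 4266.79 μs.
Propagation delays (d/s per hop): 47208.1, 45595.9, 0.316667, 22.5 μs; sum = 92826.8 μs.
End-to-end = 97090 μs.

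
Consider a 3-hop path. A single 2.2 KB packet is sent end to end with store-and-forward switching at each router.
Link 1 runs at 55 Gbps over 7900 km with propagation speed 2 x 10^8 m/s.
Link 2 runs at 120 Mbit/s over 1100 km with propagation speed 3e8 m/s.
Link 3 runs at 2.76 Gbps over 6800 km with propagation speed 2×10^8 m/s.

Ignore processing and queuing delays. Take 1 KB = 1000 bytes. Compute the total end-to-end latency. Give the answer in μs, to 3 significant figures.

77300 μs

L = 17600 bits.
Transmission delays (L/R per hop): 0.32, 146.667, 6.37681 μs; sum = 153.363 μs.
Propagation delays (d/s per hop): 39500, 3666.67, 34000 μs; sum = 77166.7 μs.
End-to-end = 77300 μs.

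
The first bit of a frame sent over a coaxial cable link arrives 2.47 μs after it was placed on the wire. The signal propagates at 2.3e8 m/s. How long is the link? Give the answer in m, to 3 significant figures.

568 m

d = s × t_prop = 2.3e+08 × 2.47e-06 = 568 m.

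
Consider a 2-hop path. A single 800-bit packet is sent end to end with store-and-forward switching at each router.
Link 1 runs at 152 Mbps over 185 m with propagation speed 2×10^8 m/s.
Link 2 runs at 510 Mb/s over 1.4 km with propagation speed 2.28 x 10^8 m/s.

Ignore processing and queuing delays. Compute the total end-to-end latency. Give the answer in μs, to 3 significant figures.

Transmission delays (L/R per hop): 5.26316, 1.56863 μs; sum = 6.83179 μs.
Propagation delays (d/s per hop): 0.925, 6.14035 μs; sum = 7.06535 μs.
End-to-end = 13.9 μs.

13.9 μs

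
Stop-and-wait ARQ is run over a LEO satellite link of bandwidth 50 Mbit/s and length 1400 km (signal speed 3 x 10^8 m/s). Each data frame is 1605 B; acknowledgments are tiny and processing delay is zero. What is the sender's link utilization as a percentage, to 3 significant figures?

t_tx = L/R = 12840/50000000 = 0.0002568 s.
t_prop = 1400000/300000000 = 0.00466667 s; RTT = 0.00933333 s.
Cycle = t_tx + RTT = 0.00959013 s.
Utilization = t_tx / cycle = 0.0002568/0.00959013 = 2.68 %.

2.68 %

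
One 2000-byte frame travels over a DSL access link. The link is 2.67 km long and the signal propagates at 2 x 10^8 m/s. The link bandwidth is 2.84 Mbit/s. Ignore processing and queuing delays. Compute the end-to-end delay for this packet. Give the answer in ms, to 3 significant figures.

L = 2000 × 8 = 16000 bits.
Transmission delay = L/R = 16000 / 2840000 = 5.6338 ms.
Propagation delay = d/s = 2670 m / 200000000 m/s = 0.01335 ms.
Total = 5.65 ms.

5.65 ms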